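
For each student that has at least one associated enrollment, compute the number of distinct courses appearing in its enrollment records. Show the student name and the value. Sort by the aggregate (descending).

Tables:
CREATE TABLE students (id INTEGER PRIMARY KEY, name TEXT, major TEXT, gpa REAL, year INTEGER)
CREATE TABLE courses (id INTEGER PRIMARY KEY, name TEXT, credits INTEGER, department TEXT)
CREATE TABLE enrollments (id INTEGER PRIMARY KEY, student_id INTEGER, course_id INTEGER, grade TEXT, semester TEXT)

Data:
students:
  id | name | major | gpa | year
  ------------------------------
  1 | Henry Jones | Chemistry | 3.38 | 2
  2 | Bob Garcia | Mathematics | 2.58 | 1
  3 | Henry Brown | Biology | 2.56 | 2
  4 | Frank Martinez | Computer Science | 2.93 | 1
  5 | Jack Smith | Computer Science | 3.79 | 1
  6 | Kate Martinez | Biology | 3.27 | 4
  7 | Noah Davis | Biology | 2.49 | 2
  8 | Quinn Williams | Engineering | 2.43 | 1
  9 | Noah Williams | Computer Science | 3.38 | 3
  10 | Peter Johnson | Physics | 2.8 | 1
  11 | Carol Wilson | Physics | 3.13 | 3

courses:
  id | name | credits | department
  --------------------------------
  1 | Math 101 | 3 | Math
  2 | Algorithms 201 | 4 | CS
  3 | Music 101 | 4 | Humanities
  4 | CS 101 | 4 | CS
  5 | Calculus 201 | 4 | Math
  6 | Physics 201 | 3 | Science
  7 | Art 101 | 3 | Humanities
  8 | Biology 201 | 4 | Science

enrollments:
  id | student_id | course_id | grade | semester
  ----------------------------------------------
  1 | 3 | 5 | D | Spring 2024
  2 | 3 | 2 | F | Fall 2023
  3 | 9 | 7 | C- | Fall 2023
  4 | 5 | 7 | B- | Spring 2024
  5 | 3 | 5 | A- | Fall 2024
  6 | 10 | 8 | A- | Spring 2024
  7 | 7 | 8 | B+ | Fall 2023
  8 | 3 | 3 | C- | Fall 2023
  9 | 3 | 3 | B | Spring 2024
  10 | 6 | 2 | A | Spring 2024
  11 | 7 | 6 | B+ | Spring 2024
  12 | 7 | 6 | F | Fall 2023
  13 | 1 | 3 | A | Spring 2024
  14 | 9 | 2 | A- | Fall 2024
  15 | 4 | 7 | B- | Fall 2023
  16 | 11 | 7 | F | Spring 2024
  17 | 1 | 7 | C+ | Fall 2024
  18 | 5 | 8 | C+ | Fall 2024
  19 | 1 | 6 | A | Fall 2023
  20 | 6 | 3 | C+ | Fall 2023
SELECT p.name, COUNT(DISTINCT c.course_id) AS distinct_course_count FROM enrollments c JOIN students p ON c.student_id = p.id GROUP BY p.id, p.name ORDER BY distinct_course_count DESC

Execution result:
name | distinct_course_count
Henry Jones | 3
Henry Brown | 3
Jack Smith | 2
Kate Martinez | 2
Noah Davis | 2
Noah Williams | 2
Frank Martinez | 1
Peter Johnson | 1
Carol Wilson | 1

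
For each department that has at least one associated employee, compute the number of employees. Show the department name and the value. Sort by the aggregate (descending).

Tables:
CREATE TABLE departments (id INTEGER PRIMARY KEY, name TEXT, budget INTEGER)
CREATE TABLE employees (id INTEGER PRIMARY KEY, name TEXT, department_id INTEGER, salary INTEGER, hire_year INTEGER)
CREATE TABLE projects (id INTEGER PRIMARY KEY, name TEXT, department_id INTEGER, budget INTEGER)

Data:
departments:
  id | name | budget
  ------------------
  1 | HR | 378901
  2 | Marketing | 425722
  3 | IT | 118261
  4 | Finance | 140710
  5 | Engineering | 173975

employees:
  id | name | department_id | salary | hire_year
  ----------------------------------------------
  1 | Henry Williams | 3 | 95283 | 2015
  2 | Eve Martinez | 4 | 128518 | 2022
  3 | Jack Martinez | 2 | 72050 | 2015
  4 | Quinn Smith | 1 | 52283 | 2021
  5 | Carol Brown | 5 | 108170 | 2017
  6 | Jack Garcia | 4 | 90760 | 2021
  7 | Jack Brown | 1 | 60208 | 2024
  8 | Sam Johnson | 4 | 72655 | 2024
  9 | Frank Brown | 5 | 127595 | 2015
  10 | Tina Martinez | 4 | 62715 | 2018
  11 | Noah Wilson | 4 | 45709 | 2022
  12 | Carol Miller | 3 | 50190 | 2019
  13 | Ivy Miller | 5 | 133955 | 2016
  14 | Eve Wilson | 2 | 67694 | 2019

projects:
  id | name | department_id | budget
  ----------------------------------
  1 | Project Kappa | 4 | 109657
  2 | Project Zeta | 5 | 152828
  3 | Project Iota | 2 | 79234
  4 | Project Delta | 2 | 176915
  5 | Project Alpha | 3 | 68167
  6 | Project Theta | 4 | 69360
SELECT p.name, COUNT(*) AS n FROM employees c JOIN departments p ON c.department_id = p.id GROUP BY p.id, p.name ORDER BY n DESC

Execution result:
name | n
Finance | 5
Engineering | 3
HR | 2
Marketing | 2
IT | 2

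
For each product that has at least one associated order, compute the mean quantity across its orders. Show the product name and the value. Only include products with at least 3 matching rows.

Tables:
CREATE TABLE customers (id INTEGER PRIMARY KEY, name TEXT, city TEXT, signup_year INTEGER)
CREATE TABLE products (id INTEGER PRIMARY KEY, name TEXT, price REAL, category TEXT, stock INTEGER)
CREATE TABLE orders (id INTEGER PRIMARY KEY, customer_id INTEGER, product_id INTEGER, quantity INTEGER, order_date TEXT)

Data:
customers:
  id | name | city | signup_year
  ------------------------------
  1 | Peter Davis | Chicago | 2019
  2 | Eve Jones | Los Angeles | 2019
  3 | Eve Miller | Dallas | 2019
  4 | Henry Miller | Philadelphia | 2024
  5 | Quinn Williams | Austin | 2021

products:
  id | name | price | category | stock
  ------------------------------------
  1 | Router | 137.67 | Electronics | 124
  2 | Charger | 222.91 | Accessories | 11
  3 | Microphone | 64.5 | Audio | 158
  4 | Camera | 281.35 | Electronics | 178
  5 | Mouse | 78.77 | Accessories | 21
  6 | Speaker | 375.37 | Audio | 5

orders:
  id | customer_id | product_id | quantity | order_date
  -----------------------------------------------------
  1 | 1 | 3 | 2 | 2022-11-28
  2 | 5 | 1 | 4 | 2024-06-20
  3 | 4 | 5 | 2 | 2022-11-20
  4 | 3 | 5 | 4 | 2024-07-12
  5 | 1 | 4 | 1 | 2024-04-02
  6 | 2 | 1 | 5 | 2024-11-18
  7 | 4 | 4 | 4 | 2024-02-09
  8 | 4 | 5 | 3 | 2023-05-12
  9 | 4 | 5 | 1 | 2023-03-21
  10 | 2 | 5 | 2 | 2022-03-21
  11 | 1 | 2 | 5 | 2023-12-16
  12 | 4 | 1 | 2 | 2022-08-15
SELECT p.name, AVG(c.quantity) AS avg_quantity FROM orders c JOIN products p ON c.product_id = p.id GROUP BY p.id, p.name HAVING COUNT(*) >= 3

Execution result:
name | avg_quantity
Router | 3.67
Mouse | 2.40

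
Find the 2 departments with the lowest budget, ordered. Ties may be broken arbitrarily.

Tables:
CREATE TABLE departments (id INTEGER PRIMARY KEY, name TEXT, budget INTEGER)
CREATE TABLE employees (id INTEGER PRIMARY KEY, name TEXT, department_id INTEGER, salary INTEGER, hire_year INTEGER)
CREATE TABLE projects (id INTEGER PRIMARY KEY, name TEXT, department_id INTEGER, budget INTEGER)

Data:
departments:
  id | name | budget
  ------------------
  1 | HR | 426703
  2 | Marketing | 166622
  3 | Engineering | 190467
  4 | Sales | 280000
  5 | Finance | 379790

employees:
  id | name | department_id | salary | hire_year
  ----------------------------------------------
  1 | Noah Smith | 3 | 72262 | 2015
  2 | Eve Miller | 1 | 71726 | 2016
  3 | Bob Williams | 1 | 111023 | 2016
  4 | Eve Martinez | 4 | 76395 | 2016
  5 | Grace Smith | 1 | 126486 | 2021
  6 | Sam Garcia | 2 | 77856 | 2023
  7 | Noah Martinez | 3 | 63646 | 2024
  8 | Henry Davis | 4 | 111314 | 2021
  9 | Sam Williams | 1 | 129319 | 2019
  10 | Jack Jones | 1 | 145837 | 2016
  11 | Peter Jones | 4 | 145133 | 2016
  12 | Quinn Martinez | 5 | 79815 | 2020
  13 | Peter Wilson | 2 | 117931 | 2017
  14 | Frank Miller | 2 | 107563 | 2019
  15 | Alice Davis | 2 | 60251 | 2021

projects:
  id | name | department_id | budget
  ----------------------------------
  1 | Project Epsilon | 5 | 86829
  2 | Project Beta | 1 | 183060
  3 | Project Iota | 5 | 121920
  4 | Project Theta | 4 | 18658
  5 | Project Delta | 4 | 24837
SELECT name, budget FROM departments ORDER BY budget ASC LIMIT 2

Execution result:
name | budget
Marketing | 166622
Engineering | 190467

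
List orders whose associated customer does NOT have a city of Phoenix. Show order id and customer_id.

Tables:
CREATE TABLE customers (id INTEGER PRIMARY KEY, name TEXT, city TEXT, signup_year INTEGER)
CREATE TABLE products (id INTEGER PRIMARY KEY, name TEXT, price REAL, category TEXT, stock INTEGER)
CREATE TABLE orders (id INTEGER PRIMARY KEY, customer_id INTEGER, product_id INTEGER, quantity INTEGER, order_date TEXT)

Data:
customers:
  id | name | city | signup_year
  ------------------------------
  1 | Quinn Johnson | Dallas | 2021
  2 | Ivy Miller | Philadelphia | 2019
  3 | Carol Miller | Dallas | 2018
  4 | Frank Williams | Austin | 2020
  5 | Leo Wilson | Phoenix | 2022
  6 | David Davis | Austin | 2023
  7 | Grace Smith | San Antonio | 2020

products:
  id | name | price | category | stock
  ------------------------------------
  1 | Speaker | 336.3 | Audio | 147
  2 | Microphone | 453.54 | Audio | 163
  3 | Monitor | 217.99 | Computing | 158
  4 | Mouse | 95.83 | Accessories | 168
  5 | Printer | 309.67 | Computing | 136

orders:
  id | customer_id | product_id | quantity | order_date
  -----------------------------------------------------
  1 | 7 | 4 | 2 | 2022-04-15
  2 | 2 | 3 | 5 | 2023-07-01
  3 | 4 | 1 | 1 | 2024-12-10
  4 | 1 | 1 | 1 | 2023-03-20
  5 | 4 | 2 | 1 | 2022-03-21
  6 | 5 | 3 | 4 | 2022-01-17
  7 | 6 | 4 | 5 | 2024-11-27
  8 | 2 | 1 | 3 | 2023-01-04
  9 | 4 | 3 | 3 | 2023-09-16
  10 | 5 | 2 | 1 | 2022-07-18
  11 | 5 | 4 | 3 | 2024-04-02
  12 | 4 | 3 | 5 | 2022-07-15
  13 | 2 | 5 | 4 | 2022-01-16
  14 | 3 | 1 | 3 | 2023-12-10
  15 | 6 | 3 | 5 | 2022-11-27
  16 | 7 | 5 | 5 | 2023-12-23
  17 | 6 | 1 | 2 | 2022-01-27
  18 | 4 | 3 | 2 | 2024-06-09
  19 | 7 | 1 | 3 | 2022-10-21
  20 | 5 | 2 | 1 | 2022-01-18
SELECT id, customer_id FROM orders WHERE customer_id NOT IN (SELECT id FROM customers WHERE city = 'Phoenix')

Execution result:
id | customer_id
1 | 7
2 | 2
3 | 4
4 | 1
5 | 4
7 | 6
8 | 2
9 | 4
12 | 4
13 | 2
14 | 3
15 | 6
16 | 7
17 | 6
18 | 4
19 | 7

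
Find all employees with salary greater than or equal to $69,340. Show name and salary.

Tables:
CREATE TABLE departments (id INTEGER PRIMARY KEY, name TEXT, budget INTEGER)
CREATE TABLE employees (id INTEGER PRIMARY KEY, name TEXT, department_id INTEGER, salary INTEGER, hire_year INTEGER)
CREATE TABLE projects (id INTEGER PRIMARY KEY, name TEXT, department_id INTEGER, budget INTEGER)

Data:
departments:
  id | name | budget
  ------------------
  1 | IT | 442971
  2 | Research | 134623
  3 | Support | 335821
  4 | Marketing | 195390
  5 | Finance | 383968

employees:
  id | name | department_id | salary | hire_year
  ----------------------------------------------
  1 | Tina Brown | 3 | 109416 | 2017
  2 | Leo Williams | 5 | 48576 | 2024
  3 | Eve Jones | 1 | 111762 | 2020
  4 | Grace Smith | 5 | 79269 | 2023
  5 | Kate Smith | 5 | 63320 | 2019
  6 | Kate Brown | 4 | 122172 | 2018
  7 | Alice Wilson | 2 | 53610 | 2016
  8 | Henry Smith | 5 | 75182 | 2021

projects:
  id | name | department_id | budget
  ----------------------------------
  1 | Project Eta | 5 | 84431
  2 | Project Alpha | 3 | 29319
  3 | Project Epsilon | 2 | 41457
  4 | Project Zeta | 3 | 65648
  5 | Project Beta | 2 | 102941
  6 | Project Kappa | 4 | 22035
SELECT name, salary FROM employees WHERE salary >= 69340

Execution result:
name | salary
Tina Brown | 109416
Eve Jones | 111762
Grace Smith | 79269
Kate Brown | 122172
Henry Smith | 75182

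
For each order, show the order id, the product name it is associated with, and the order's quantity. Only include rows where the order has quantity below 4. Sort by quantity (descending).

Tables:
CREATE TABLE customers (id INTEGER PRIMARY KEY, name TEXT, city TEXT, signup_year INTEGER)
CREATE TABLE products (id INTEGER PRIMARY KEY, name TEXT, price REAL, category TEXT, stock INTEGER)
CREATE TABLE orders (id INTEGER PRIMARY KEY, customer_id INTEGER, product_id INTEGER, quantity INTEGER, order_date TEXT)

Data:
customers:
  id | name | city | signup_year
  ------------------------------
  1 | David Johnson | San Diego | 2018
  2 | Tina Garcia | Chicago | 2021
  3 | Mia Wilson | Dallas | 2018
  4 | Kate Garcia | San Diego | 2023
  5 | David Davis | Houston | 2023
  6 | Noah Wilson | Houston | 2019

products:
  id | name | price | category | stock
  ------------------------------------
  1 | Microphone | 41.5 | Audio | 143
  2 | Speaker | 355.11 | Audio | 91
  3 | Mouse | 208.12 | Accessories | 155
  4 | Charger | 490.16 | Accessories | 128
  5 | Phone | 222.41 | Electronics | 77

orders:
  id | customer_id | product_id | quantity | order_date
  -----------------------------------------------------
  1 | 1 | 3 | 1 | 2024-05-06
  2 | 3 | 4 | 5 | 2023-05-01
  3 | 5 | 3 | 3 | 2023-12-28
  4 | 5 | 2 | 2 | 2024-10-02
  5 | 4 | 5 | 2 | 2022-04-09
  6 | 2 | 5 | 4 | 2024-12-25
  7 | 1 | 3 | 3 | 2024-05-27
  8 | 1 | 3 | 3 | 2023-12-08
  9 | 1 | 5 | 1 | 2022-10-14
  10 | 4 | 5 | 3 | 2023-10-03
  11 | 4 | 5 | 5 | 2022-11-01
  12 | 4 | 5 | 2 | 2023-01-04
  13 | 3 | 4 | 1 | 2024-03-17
SELECT c.id, p.name AS product, c.quantity FROM orders c JOIN products p ON c.product_id = p.id WHERE c.quantity < 4 ORDER BY c.quantity DESC

Execution result:
id | product | quantity
3 | Mouse | 3
7 | Mouse | 3
8 | Mouse | 3
10 | Phone | 3
4 | Speaker | 2
5 | Phone | 2
12 | Phone | 2
1 | Mouse | 1
9 | Phone | 1
13 | Charger | 1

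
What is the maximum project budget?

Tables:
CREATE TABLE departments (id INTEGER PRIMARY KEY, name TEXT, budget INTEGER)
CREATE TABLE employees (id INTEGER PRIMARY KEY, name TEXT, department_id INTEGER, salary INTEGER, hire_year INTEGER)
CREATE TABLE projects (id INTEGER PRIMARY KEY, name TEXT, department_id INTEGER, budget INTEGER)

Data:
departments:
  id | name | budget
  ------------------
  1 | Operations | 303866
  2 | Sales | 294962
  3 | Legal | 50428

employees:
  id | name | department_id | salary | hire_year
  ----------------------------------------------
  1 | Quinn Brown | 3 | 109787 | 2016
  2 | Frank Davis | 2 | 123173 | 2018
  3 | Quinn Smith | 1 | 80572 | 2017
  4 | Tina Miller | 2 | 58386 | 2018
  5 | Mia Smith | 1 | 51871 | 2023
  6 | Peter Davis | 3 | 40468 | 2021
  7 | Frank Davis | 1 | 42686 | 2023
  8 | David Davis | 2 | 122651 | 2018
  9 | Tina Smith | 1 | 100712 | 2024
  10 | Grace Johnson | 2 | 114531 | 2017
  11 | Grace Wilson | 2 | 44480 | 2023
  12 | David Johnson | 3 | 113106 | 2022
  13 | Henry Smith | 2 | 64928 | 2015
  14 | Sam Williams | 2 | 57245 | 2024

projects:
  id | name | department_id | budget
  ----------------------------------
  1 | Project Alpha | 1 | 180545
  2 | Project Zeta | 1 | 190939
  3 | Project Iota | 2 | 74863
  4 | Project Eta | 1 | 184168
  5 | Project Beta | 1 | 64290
SELECT MAX(budget) FROM projects

Execution result:
190939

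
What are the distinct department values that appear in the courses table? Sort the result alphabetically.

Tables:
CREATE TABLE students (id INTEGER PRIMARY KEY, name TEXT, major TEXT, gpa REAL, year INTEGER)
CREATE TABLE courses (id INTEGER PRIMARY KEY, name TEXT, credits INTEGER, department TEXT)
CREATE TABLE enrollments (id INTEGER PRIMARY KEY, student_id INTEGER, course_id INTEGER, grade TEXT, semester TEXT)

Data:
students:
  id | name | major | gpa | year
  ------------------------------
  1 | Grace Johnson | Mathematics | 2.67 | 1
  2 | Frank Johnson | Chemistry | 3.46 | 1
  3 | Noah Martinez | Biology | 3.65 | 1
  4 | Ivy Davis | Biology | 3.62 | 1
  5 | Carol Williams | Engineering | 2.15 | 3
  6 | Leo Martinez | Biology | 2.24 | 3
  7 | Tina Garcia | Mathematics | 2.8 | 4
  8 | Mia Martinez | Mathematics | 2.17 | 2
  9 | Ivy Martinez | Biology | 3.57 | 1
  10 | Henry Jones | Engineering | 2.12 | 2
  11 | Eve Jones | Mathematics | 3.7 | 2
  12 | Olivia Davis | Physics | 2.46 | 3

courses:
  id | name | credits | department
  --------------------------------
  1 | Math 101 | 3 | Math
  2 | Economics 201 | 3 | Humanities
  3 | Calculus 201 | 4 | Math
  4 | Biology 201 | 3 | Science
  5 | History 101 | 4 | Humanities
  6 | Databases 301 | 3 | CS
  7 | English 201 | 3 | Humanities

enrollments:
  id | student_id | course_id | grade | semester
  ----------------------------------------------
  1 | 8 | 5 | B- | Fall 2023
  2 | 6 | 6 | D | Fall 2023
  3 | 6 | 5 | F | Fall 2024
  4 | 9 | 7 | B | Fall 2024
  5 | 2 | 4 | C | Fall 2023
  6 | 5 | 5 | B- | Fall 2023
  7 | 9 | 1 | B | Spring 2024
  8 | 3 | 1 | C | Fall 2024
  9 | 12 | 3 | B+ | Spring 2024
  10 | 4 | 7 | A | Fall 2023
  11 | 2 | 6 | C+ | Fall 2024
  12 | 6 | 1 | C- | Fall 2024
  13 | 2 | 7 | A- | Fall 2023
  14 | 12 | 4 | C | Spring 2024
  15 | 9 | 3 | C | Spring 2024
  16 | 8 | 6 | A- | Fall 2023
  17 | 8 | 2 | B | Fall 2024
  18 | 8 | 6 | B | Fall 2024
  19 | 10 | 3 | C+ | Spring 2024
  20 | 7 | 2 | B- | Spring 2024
SELECT DISTINCT department FROM courses ORDER BY department

Execution result:
department
CS
Humanities
Math
Science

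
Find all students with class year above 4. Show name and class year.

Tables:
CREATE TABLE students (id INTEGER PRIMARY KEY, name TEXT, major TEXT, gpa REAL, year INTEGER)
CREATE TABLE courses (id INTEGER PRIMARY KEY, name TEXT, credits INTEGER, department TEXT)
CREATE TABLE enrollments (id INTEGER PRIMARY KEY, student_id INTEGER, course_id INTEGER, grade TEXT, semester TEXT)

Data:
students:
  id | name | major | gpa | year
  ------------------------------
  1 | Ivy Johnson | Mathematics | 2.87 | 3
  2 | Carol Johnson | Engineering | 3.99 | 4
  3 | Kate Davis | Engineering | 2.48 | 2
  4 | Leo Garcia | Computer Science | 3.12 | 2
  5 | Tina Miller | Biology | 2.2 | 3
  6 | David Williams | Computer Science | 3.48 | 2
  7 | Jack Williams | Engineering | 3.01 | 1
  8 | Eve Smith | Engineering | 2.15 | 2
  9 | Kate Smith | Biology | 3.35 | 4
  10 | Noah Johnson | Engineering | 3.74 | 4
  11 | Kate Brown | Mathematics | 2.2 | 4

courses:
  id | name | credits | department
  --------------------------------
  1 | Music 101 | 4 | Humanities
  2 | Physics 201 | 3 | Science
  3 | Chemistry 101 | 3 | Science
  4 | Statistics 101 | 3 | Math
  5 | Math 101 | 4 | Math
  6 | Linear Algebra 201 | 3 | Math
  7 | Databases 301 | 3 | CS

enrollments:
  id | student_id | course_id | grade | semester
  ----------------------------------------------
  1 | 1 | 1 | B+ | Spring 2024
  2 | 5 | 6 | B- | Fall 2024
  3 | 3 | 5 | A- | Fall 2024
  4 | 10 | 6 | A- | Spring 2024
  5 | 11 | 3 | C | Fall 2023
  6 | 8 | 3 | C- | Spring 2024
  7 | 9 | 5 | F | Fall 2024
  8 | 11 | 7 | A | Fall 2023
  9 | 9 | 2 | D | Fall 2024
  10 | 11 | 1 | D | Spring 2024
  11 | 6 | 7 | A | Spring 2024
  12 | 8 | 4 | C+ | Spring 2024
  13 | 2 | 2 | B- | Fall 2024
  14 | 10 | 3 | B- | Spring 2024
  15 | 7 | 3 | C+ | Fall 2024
SELECT name, year FROM students WHERE year > 4

Execution result:
(no rows)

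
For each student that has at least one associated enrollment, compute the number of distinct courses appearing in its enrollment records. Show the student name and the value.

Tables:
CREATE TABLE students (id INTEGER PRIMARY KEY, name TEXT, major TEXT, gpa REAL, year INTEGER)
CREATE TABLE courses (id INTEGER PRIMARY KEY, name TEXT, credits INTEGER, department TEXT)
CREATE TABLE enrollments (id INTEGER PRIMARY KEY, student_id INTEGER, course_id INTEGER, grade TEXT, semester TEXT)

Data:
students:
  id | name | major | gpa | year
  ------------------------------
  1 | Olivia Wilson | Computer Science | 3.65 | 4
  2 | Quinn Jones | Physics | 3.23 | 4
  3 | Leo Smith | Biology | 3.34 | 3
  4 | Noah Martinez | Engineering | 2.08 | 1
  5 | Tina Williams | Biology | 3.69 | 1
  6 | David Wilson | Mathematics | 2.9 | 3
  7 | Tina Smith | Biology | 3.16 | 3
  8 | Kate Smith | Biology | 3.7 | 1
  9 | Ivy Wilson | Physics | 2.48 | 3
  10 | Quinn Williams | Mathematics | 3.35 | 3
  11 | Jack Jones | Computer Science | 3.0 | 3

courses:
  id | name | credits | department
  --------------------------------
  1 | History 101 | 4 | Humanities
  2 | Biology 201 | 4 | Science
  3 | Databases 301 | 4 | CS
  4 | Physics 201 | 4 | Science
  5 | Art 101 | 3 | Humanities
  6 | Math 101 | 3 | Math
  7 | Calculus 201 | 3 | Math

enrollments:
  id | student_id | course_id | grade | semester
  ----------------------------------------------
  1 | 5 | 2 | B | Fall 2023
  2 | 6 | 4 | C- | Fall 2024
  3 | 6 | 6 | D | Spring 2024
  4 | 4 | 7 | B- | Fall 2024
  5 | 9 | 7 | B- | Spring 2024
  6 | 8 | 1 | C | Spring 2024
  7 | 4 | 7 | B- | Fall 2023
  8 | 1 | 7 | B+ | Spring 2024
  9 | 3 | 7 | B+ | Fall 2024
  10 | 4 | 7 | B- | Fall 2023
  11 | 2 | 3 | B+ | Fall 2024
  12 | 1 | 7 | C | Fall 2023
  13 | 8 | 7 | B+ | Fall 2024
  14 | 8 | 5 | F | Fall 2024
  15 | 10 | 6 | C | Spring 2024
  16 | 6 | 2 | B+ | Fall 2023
SELECT p.name, COUNT(DISTINCT c.course_id) AS distinct_course_count FROM enrollments c JOIN students p ON c.student_id = p.id GROUP BY p.id, p.name

Execution result:
name | distinct_course_count
Olivia Wilson | 1
Quinn Jones | 1
Leo Smith | 1
Noah Martinez | 1
Tina Williams | 1
David Wilson | 3
Kate Smith | 3
Ivy Wilson | 1
Quinn Williams | 1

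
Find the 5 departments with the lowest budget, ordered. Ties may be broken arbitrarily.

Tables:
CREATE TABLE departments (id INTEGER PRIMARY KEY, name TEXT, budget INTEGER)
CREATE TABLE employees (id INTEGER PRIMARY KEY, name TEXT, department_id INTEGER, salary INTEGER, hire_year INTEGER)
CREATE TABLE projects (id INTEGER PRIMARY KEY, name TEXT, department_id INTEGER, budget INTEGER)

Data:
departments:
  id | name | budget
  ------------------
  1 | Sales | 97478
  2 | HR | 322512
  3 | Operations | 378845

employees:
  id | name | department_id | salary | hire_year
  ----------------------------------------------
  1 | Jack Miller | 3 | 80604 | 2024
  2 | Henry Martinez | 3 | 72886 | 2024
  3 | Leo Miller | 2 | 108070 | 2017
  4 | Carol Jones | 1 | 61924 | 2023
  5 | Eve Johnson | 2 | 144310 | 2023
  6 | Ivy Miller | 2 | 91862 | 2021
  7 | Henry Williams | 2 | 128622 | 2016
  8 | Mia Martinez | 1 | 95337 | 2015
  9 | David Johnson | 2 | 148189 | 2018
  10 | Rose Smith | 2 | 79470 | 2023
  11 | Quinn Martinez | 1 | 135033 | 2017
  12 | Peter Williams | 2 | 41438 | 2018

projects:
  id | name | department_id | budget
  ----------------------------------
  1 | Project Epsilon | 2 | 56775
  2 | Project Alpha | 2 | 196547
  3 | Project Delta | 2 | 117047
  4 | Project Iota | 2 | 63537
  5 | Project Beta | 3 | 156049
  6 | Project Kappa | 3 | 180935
SELECT name, budget FROM departments ORDER BY budget ASC LIMIT 5

Execution result:
name | budget
Sales | 97478
HR | 322512
Operations | 378845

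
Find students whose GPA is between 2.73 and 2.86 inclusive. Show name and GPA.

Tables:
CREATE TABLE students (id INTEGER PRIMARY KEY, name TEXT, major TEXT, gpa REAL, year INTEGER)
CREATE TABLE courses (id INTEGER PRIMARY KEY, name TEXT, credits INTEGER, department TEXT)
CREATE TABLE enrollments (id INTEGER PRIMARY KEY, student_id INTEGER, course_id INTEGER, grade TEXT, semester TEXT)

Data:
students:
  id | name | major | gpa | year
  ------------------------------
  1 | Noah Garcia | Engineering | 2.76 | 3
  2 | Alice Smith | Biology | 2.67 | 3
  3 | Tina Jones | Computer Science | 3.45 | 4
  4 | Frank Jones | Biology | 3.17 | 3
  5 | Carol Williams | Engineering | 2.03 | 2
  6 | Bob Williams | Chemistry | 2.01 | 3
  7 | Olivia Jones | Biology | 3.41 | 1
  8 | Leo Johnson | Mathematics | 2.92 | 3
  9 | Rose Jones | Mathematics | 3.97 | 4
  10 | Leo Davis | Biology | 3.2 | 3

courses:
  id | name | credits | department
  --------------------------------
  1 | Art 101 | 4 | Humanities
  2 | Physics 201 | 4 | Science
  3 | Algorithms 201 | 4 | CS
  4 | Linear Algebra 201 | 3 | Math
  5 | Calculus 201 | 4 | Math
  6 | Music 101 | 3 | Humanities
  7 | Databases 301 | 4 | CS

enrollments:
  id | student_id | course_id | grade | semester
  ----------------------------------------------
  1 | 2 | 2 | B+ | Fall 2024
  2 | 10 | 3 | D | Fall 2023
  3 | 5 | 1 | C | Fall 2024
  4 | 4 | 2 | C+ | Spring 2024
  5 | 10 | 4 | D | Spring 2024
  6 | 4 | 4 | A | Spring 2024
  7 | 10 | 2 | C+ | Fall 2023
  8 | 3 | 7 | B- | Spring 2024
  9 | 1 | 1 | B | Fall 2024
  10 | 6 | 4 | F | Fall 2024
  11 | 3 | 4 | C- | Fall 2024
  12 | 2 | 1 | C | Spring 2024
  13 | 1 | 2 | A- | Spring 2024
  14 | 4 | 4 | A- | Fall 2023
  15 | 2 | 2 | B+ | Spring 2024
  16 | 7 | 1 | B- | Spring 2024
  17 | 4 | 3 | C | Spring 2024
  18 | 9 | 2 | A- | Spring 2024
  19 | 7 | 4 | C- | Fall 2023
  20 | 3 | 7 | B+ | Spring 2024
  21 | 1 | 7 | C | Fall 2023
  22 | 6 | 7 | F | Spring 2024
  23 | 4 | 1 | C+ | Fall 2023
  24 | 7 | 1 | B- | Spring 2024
SELECT name, gpa FROM students WHERE gpa BETWEEN 2.73 AND 2.86

Execution result:
name | gpa
Noah Garcia | 2.76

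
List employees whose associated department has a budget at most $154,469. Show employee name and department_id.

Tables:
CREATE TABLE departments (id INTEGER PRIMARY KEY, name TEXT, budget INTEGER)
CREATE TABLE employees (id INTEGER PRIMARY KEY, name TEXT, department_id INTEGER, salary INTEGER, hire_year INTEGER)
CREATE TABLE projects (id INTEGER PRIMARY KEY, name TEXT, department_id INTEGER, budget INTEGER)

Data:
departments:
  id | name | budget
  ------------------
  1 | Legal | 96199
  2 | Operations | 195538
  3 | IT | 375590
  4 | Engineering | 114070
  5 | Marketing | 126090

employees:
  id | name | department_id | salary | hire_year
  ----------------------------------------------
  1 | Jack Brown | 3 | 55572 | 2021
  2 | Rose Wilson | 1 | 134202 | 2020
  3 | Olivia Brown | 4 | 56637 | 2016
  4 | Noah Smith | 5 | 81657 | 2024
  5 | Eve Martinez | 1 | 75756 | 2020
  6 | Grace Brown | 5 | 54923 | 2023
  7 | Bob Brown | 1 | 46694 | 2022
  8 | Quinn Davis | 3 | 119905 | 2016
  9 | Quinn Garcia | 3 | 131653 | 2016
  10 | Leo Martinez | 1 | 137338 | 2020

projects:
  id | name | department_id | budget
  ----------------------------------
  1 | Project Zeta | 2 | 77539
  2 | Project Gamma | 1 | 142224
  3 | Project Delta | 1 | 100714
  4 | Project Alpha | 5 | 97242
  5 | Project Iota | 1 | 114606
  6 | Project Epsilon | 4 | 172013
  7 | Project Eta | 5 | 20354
SELECT name, department_id FROM employees WHERE department_id IN (SELECT id FROM departments WHERE budget <= 154469)

Execution result:
name | department_id
Rose Wilson | 1
Olivia Brown | 4
Noah Smith | 5
Eve Martinez | 1
Grace Brown | 5
Bob Brown | 1
Leo Martinez | 1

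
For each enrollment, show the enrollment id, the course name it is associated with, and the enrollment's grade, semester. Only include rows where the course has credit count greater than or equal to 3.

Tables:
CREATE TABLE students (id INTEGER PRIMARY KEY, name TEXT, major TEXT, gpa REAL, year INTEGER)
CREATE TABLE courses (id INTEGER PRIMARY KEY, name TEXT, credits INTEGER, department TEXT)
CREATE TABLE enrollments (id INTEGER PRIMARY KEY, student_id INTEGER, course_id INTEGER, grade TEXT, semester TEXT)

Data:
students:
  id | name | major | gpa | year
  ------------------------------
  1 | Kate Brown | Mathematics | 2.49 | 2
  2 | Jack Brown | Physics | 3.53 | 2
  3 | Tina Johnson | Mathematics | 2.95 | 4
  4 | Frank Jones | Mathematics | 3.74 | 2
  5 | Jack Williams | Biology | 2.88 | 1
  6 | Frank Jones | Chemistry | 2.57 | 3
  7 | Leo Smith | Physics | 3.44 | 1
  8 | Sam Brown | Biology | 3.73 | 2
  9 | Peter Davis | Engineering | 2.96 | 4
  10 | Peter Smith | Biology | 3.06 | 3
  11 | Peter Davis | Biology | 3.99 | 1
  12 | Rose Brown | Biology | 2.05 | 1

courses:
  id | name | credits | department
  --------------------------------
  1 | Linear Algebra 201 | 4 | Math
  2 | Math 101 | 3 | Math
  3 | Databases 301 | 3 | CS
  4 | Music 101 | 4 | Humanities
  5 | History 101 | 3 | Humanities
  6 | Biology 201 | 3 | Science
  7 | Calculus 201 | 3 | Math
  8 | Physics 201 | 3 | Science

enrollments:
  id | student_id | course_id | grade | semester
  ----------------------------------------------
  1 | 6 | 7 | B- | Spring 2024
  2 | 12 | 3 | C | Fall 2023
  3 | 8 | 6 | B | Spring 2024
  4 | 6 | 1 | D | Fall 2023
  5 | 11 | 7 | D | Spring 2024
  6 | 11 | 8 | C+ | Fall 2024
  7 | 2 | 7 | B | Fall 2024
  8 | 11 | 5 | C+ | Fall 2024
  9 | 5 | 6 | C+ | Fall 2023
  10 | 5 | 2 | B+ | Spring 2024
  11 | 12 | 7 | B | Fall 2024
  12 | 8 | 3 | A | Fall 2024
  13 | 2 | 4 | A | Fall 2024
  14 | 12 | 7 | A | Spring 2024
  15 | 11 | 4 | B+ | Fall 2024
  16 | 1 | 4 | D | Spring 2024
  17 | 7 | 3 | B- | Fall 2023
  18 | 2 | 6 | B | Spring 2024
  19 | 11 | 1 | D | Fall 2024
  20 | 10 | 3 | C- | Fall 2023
SELECT c.id, p.name AS course, c.grade, c.semester FROM enrollments c JOIN courses p ON c.course_id = p.id WHERE p.credits >= 3

Execution result:
id | course | grade | semester
1 | Calculus 201 | B- | Spring 2024
2 | Databases 301 | C | Fall 2023
3 | Biology 201 | B | Spring 2024
4 | Linear Algebra 201 | D | Fall 2023
5 | Calculus 201 | D | Spring 2024
6 | Physics 201 | C+ | Fall 2024
7 | Calculus 201 | B | Fall 2024
8 | History 101 | C+ | Fall 2024
9 | Biology 201 | C+ | Fall 2023
10 | Math 101 | B+ | Spring 2024
11 | Calculus 201 | B | Fall 2024
12 | Databases 301 | A | Fall 2024
13 | Music 101 | A | Fall 2024
14 | Calculus 201 | A | Spring 2024
15 | Music 101 | B+ | Fall 2024
16 | Music 101 | D | Spring 2024
17 | Databases 301 | B- | Fall 2023
18 | Biology 201 | B | Spring 2024
19 | Linear Algebra 201 | D | Fall 2024
20 | Databases 301 | C- | Fall 2023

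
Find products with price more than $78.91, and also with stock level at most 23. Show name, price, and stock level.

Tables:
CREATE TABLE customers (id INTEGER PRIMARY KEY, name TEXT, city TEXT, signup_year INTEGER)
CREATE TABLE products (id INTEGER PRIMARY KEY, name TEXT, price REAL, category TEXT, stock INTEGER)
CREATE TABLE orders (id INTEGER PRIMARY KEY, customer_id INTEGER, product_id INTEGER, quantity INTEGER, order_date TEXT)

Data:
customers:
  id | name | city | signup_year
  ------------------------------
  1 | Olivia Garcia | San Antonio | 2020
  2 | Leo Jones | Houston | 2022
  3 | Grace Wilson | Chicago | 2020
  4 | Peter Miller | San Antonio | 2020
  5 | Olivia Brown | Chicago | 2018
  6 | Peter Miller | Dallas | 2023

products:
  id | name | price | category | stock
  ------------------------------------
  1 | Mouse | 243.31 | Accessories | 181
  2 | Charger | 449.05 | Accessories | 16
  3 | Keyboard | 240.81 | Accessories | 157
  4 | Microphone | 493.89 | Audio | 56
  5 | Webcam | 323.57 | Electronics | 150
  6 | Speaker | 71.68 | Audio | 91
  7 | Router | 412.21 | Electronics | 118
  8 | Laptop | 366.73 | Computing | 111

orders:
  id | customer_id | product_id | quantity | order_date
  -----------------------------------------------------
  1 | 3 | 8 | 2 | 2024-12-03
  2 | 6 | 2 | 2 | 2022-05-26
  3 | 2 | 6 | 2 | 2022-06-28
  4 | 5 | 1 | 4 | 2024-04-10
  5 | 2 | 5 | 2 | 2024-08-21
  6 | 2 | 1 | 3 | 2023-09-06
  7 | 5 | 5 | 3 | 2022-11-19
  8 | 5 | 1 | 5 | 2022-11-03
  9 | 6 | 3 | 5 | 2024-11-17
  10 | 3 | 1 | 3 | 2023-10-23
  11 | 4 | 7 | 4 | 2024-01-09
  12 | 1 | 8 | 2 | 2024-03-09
SELECT name, price, stock FROM products WHERE price > 78.91 AND stock <= 23

Execution result:
name | price | stock
Charger | 449.05 | 16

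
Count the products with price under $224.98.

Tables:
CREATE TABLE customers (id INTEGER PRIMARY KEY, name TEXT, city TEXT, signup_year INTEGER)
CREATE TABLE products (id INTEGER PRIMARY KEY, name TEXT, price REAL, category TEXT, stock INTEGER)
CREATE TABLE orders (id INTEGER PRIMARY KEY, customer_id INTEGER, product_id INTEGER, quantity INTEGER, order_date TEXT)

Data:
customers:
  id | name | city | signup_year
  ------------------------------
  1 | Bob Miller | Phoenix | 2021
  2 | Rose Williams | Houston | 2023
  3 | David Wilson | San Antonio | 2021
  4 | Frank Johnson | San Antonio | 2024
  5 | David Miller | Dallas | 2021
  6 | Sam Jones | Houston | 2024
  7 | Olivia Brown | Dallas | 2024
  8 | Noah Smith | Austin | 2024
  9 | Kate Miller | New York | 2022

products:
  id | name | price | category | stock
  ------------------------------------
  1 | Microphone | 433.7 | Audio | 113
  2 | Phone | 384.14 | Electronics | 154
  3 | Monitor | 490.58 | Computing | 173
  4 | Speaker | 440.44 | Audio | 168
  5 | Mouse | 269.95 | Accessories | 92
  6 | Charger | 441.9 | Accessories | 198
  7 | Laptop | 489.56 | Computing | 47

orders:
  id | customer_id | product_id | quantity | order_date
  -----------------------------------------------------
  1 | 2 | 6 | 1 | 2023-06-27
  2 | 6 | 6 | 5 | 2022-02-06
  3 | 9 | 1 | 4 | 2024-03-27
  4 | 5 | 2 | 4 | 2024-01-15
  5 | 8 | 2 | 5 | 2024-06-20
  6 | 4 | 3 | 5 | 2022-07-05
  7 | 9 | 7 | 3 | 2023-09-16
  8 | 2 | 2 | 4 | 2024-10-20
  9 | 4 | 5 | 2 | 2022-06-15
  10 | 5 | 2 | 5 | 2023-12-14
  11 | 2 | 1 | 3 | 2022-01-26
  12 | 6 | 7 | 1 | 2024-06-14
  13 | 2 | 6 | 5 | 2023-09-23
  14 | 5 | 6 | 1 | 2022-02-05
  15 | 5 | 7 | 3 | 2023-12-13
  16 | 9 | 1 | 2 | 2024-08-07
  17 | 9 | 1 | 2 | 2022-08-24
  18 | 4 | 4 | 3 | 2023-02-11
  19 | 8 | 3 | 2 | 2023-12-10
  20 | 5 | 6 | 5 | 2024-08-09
SELECT COUNT(*) FROM products WHERE price < 224.98

Execution result:
0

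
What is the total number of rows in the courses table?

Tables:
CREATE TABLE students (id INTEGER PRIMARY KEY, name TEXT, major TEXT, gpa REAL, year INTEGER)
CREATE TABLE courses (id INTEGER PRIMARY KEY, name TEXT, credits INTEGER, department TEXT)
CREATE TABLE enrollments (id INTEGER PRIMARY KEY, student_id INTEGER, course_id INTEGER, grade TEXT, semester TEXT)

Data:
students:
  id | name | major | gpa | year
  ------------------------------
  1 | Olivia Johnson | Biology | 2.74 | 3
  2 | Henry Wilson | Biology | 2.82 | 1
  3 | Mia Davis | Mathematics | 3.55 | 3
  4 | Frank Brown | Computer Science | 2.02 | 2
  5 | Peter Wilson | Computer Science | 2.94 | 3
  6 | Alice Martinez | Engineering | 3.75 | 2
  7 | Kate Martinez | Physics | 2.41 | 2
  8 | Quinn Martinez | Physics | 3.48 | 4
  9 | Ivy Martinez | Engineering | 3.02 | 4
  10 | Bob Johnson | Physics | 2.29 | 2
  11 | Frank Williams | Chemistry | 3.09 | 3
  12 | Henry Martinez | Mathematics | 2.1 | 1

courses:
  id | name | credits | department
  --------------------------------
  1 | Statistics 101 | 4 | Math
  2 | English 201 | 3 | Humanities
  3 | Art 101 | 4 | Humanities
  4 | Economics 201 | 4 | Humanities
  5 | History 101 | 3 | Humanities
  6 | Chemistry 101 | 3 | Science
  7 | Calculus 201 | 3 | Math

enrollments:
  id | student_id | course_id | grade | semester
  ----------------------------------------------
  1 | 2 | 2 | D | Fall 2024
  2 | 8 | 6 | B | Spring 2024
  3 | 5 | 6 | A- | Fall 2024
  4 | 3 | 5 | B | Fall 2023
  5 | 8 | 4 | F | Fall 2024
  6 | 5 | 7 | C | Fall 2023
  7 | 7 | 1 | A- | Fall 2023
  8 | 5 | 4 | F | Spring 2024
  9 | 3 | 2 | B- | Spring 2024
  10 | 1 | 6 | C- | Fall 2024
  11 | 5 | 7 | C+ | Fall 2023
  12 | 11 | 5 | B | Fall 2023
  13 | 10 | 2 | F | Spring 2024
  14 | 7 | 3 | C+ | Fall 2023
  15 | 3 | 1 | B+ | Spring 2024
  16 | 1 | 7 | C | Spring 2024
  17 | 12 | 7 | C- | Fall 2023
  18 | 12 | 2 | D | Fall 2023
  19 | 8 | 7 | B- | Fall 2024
SELECT COUNT(*) FROM courses

Execution result:
7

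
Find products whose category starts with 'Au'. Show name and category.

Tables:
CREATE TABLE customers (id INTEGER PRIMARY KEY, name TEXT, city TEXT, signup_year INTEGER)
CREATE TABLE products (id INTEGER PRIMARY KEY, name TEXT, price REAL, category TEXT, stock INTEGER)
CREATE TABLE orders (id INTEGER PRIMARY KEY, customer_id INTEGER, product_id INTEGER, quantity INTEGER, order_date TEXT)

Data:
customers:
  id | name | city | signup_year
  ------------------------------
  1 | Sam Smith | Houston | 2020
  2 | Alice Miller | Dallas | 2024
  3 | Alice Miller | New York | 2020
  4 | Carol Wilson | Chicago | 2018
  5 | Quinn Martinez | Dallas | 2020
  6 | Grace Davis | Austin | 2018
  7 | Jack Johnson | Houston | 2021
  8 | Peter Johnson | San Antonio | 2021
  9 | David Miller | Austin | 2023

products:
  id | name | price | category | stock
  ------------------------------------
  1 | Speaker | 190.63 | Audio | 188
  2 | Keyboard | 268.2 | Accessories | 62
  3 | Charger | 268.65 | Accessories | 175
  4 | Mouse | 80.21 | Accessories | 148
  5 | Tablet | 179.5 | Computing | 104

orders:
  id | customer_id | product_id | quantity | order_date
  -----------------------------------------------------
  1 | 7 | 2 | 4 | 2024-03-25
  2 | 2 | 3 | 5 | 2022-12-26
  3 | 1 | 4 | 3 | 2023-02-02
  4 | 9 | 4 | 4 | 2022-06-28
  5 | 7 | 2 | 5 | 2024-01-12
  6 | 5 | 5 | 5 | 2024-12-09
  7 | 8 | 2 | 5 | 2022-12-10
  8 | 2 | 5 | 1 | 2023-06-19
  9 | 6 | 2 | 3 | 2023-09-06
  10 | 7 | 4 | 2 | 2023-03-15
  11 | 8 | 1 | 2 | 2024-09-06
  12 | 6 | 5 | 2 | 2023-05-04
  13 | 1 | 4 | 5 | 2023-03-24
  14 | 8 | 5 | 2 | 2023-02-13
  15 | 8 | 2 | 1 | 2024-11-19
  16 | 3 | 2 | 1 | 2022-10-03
SELECT name, category FROM products WHERE category LIKE 'Au%'

Execution result:
name | category
Speaker | Audio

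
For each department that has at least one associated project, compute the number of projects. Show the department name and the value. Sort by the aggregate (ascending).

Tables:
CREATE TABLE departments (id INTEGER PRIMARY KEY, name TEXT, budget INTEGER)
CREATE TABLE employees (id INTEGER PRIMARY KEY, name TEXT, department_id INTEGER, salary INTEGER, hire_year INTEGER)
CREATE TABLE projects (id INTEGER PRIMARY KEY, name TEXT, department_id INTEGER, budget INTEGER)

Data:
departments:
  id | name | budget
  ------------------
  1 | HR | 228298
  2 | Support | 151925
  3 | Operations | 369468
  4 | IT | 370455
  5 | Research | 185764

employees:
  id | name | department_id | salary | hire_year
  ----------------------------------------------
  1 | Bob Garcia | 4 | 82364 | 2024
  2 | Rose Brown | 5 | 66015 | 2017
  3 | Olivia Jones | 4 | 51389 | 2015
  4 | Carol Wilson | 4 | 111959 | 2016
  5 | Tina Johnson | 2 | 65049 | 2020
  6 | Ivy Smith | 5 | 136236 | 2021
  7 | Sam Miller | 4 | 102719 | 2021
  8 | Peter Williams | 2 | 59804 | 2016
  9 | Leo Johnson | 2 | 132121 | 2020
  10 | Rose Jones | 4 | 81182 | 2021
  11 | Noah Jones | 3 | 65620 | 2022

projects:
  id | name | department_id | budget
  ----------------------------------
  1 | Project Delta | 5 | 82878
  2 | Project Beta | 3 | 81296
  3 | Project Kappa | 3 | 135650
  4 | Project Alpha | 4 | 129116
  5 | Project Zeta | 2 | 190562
SELECT p.name, COUNT(*) AS n FROM projects c JOIN departments p ON c.department_id = p.id GROUP BY p.id, p.name ORDER BY n ASC

Execution result:
name | n
Support | 1
IT | 1
Research | 1
Operations | 2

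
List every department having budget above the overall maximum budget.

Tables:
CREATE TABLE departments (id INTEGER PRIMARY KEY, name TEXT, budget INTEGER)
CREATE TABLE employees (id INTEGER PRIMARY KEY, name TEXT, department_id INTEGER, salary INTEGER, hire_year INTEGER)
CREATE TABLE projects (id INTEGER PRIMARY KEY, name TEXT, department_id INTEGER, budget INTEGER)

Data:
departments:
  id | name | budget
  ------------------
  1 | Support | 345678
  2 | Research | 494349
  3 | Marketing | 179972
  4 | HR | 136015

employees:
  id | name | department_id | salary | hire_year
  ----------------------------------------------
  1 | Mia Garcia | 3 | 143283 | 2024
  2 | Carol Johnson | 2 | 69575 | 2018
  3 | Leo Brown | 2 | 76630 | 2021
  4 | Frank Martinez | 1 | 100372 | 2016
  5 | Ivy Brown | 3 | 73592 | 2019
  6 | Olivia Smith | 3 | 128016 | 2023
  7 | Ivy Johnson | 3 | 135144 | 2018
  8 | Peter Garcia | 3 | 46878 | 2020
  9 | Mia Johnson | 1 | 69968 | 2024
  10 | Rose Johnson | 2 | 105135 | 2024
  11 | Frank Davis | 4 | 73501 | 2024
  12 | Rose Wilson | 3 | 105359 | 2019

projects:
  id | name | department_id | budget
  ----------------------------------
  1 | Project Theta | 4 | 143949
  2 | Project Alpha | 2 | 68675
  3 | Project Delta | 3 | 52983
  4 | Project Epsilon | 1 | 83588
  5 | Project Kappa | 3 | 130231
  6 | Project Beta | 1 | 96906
SELECT name, budget FROM departments WHERE budget > (SELECT MAX(budget) FROM departments)

Execution result:
(no rows)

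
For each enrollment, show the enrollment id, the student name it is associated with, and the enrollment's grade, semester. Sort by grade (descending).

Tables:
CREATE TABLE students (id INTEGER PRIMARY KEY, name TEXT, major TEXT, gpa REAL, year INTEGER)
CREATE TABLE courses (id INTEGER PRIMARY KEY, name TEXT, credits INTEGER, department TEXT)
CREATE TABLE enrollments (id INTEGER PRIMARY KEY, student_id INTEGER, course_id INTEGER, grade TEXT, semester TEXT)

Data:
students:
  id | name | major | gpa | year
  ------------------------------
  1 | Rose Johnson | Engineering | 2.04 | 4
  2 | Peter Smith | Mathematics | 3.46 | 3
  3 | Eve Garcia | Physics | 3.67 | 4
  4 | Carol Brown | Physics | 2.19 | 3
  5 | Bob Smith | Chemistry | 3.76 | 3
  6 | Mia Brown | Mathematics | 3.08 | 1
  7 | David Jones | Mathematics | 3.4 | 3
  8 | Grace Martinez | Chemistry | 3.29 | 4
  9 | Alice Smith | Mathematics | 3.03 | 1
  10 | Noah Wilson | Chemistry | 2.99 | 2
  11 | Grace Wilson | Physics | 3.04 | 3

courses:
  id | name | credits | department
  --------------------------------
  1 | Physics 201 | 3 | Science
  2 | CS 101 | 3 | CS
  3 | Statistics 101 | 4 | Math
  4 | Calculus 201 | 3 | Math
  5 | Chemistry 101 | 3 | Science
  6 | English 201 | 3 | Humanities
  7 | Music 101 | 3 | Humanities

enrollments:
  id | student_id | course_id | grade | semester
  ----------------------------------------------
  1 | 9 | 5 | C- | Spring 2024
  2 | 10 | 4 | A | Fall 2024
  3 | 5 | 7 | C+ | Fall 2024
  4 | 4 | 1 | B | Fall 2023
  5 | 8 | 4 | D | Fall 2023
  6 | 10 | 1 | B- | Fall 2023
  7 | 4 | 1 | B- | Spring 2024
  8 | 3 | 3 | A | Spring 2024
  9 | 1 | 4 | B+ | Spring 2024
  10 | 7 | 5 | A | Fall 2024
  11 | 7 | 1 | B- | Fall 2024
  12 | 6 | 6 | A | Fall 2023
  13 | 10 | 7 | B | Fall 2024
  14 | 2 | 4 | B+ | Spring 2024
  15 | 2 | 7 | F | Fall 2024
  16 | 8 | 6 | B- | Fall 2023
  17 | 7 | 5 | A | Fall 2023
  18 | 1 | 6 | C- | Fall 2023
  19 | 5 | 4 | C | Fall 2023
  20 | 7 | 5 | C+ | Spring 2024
SELECT c.id, p.name AS student, c.grade, c.semester FROM enrollments c JOIN students p ON c.student_id = p.id ORDER BY c.grade DESC

Execution result:
id | student | grade | semester
15 | Peter Smith | F | Fall 2024
5 | Grace Martinez | D | Fall 2023
1 | Alice Smith | C- | Spring 2024
18 | Rose Johnson | C- | Fall 2023
3 | Bob Smith | C+ | Fall 2024
20 | David Jones | C+ | Spring 2024
19 | Bob Smith | C | Fall 2023
6 | Noah Wilson | B- | Fall 2023
7 | Carol Brown | B- | Spring 2024
11 | David Jones | B- | Fall 2024
16 | Grace Martinez | B- | Fall 2023
9 | Rose Johnson | B+ | Spring 2024
14 | Peter Smith | B+ | Spring 2024
4 | Carol Brown | B | Fall 2023
13 | Noah Wilson | B | Fall 2024
2 | Noah Wilson | A | Fall 2024
8 | Eve Garcia | A | Spring 2024
10 | David Jones | A | Fall 2024
12 | Mia Brown | A | Fall 2023
17 | David Jones | A | Fall 2023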